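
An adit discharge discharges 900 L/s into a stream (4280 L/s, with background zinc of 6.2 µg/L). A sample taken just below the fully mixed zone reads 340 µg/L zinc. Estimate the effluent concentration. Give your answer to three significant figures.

Mass balance: 4280·6.200 + 900.0·Cₑ = 5180·340.0
→ Cₑ = (5180·340.0 − 4280·6.200) / 900.0 = 1927 µg/L.

1930 µg/L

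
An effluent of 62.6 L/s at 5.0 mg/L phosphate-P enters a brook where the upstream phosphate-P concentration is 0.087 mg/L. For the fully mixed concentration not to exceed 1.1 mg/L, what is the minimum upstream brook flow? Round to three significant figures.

Set C_mix = 1.1: (Q·0.08700 + 62.60·5.000) / (Q + 62.60) = 1.1
→ Q = 62.60·(5.000 − 1.1)/(1.1 − 0.08700) = 241.0 L/s.

241 L/s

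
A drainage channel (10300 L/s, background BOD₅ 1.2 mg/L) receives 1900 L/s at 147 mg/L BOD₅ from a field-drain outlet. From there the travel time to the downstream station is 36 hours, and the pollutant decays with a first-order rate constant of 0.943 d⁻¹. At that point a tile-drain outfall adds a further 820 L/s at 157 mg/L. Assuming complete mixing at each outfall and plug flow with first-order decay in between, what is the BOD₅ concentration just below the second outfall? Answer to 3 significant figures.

Flow-weighted average: C = (10300·1.200 + 1900·147.0) / 12200 = 291700/12200 = 23.91 mg/L; combined flow 12200 L/s.
Applying C = C₀e^(−kt): 23.91 × 0.2430 = 5.810 mg/L.
Second outfall: C = (12200·5.810 + 820.0·157.0)/13020 = 15.33 mg/L.

15.3 mg/L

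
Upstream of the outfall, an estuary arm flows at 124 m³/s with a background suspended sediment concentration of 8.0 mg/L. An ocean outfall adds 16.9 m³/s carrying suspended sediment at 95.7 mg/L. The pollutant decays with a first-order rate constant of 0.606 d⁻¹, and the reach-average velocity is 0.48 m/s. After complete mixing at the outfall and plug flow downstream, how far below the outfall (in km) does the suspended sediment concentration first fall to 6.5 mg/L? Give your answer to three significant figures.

71.7 km

Mass balance: C = (124.0·8.000 + 16.90·95.70) / 140.9 = 2609/140.9 = 18.52 mg/L.
Set 18.52·exp(−k·t) = 6.5 → t = ln(18.52/6.5)/k = 149300 s = 41.47 h.
Distance = v·t = 0.48·149300 = 71650 m = 71.65 km.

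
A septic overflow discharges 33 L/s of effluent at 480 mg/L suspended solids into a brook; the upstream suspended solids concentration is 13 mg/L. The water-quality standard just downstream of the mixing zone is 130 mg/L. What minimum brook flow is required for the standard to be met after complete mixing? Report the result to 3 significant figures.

Set C_mix = 130: (Q·13.00 + 33.00·480.0) / (Q + 33.00) = 130
→ Q = 33.00·(480.0 − 130)/(130 − 13.00) = 98.72 L/s.

98.7 L/s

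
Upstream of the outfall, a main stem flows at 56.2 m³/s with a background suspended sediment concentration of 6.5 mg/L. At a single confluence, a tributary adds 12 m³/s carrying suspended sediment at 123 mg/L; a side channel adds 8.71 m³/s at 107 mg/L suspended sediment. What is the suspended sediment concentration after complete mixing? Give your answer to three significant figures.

After mixing, C = (56.20·6.500 + 12.00·123.0 + 8.710·107.0) / 76.91 = 2773/76.91 = 36.06 mg/L.

36.1 mg/L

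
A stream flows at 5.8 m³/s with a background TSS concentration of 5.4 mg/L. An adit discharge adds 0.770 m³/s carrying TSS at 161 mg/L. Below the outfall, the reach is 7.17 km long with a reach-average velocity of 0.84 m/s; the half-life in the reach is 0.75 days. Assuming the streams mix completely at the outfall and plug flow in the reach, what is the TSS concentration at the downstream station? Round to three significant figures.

After mixing, C = (5.800·5.400 + 0.7700·161.0) / 6.570 = 155.3/6.570 = 23.64 mg/L.
Travel time t = 7.17·1000 / 0.84 = 8536 s = 2.371 h.
Half-life 0.75 d → k = ln 2 / 0.75 = 0.9242 d⁻¹.
Decay over the reach: 23.64·exp(−kt) = 23.64·0.9127 = 21.57 mg/L.

21.6 mg/L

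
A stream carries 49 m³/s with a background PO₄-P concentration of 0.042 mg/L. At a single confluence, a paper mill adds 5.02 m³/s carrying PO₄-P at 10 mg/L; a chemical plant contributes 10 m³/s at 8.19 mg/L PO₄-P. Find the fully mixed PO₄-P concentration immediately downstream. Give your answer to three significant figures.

2.10 mg/L

After mixing, C = (49.00·0.04200 + 5.020·10.00 + 10.00·8.190) / 64.02 = 134.2/64.02 = 2.096 mg/L.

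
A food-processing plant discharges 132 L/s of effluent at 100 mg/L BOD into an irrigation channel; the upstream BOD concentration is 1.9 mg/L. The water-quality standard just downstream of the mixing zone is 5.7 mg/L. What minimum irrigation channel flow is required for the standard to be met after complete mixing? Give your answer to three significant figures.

Set C_mix = 5.7: (Q·1.900 + 132.0·100.0) / (Q + 132.0) = 5.7
→ Q = 132.0·(100.0 − 5.7)/(5.7 − 1.900) = 3276 L/s.

3280 L/s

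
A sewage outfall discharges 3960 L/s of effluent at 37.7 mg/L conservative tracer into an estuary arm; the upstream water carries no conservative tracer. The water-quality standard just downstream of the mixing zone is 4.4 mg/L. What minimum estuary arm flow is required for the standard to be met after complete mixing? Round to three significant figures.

30000 L/s

Set C_mix = 4.4: (Q·0 + 3960·37.70) / (Q + 3960) = 4.4
→ Q = 3960·(37.70 − 4.4)/(4.4 − 0) = 29970 L/s.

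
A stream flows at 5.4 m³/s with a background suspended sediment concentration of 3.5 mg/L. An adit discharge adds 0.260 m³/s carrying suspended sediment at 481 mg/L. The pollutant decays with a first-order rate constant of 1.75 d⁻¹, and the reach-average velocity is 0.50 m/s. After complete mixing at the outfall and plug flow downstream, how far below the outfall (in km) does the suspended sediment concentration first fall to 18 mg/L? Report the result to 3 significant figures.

Mass balance: C = (5.400·3.500 + 0.2600·481.0) / 5.660 = 144.0/5.660 = 25.43 mg/L.
Set 25.43·exp(−k·t) = 18 → t = ln(25.43/18)/k = 17070 s = 4.742 h.
Distance = v·t = 0.50·17070 = 8535 m = 8.535 km.

8.53 km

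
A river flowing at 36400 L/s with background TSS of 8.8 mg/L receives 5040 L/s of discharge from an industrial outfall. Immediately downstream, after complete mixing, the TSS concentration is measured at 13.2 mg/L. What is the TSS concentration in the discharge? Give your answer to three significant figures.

45.0 mg/L

Mass balance: 36400·8.800 + 5040·Cₑ = 41440·13.20
→ Cₑ = (41440·13.20 − 36400·8.800) / 5040 = 44.98 mg/L.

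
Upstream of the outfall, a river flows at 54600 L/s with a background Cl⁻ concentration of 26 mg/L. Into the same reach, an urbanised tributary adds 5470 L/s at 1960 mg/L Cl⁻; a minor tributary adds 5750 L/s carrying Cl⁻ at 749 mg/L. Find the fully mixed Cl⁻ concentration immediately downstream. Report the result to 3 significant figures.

250 mg/L

After mixing, C = (54600·26.00 + 5470·1960 + 5750·749.0) / 65820 = 16450000/65820 = 249.9 mg/L.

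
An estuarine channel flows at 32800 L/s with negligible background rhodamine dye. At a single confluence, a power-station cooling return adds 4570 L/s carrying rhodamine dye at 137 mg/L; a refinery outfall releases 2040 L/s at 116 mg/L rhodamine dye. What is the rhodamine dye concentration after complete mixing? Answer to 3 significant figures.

21.9 mg/L

After mixing, C = (32800·0 + 4570·137.0 + 2040·116.0) / 39410 = 862700/39410 = 21.89 mg/L.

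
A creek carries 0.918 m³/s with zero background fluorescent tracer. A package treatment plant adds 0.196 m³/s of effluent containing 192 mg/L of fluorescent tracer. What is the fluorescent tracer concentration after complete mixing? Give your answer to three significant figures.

Conservation of mass: C = (0.9180·0 + 0.1960·192.0) / 1.114 = 37.63/1.114 = 33.78 mg/L.

33.8 mg/L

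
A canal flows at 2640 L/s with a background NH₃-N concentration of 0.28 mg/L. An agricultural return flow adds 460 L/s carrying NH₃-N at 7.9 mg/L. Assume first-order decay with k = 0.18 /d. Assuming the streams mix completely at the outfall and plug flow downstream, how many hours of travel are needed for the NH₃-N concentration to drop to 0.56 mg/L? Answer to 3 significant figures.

Mass balance: C = (2640·0.2800 + 460.0·7.900) / 3100 = 4373/3100 = 1.411 mg/L.
1.411·exp(−k·t) = 0.56 → t = ln(1.411/0.56)/k = 443500 s = 123.2 h.

123 h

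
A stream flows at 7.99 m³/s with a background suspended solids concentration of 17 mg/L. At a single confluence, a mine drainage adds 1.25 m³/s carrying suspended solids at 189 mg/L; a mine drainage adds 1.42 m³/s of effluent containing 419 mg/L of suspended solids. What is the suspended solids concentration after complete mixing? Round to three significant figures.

Flow-weighted average: C = (7.990·17.00 + 1.250·189.0 + 1.420·419.0) / 10.66 = 967.1/10.66 = 90.72 mg/L.

90.7 mg/L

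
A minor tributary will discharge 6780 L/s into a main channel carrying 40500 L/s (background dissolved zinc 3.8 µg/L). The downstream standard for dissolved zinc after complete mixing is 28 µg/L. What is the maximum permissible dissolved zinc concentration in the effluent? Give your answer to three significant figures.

At the limit, (Qr·Cr + Qe·Cₑ)/(Qr + Qe) = 28:
Cₑ = (47280·28 − 40500·3.800) / 6780 = 172.6 µg/L.

173 µg/L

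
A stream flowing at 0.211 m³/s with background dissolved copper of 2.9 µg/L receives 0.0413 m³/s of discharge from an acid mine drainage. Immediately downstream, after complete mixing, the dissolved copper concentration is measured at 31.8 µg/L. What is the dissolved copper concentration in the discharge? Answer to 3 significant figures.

179 µg/L

Mass balance: 0.2110·2.900 + 0.04130·Cₑ = 0.2523·31.80
→ Cₑ = (0.2523·31.80 − 0.2110·2.900) / 0.04130 = 179.4 µg/L.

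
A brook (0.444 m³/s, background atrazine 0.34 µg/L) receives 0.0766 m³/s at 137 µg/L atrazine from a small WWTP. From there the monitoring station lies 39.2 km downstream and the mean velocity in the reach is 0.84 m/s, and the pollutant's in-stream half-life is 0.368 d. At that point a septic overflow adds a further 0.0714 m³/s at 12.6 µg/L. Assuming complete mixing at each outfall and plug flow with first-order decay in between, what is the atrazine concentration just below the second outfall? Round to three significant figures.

Flow-weighted average: C = (0.4440·0.3400 + 0.07660·137.0) / 0.5206 = 10.65/0.5206 = 20.45 µg/L; combined flow 0.5206 m³/s.
Travel time t = 39.2·1000 / 0.84 = 46670 s = 12.96 h.
Half-life 0.368 d → k = ln 2 / 0.368 = 1.884 d⁻¹.
After decay, C = 20.45 × e^(−kt) = 20.45 × 0.3616 = 7.393 µg/L.
Second outfall: C = (0.5206·7.393 + 0.07140·12.60)/0.5920 = 8.021 µg/L.

8.02 µg/L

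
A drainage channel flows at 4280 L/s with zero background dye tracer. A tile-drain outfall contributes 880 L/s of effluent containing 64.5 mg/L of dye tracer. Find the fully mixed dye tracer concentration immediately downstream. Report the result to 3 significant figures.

11.0 mg/L

After mixing, C = (4280·0 + 880.0·64.50) / 5160 = 56760/5160 = 11.00 mg/L.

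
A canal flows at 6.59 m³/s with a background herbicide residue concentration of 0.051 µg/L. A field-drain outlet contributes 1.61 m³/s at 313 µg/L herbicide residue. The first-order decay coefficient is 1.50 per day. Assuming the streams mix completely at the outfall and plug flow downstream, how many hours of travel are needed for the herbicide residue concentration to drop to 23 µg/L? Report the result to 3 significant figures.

Mixed concentration C = ΣQC/ΣQ = (6.590·0.05100 + 1.610·313.0) / 8.200 = 504.3/8.200 = 61.50 µg/L.
61.50·exp(−k·t) = 23 → t = ln(61.50/23)/k = 56650 s = 15.74 h.

15.7 h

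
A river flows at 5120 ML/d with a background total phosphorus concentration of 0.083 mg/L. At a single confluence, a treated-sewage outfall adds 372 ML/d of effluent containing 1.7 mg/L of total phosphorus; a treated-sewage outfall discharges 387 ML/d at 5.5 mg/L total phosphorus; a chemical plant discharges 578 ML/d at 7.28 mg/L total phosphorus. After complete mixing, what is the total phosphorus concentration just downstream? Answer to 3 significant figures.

1.15 mg/L

After mixing, C = (5120·0.08300 + 372.0·1.700 + 387.0·5.500 + 578.0·7.280) / 6457 = 7394/6457 = 1.145 mg/L.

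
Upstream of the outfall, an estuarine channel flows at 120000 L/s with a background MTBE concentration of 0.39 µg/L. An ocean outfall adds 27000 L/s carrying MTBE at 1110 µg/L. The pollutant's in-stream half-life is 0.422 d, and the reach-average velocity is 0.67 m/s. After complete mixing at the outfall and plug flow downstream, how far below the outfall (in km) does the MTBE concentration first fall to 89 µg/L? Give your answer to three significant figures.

29.3 km

After mixing, C = (120000·0.3900 + 27000·1110) / 147000 = 30020000/147000 = 204.2 µg/L.
Half-life 0.422 d → k = ln 2 / 0.422 = 1.643 d⁻¹.
Set 204.2·exp(−k·t) = 89 → t = ln(204.2/89)/k = 43680 s = 12.13 h.
Distance = v·t = 0.67·43680 = 29270 m = 29.27 km.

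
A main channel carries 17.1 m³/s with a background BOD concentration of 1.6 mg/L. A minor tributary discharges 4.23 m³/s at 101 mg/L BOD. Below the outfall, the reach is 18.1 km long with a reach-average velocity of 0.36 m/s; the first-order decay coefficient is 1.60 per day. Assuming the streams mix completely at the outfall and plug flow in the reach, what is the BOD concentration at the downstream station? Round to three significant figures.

Mass balance: C = (17.10·1.600 + 4.230·101.0) / 21.33 = 454.6/21.33 = 21.31 mg/L.
Travel time t = 18.1·1000 / 0.36 = 50280 s = 13.97 h.
After decay, C = 21.31 × e^(−kt) = 21.31 × 0.3941 = 8.400 mg/L.

8.40 mg/L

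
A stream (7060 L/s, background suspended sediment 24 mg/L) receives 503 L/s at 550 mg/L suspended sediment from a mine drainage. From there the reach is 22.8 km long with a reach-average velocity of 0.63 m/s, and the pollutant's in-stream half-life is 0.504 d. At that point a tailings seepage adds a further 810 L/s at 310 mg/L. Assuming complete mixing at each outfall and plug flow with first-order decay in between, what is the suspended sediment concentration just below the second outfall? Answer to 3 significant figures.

Mass balance: C = (7060·24.00 + 503.0·550.0) / 7563 = 446100/7563 = 58.98 mg/L; combined flow 7563 L/s.
Travel time t = 22.8·1000 / 0.63 = 36190 s = 10.05 h.
Half-life 0.504 d → k = ln 2 / 0.504 = 1.375 d⁻¹.
First-order decay: C = 58.98·exp(−k·t) = 58.98·0.5621 = 33.15 mg/L.
Second outfall: C = (7563·33.15 + 810.0·310.0)/8373 = 59.94 mg/L.

59.9 mg/L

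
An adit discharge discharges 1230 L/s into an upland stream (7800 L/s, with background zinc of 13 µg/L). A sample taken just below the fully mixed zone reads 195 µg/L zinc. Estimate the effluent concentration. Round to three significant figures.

1350 µg/L

Mass balance: 7800·13.00 + 1230·Cₑ = 9030·195.0
→ Cₑ = (9030·195.0 − 7800·13.00) / 1230 = 1349 µg/L.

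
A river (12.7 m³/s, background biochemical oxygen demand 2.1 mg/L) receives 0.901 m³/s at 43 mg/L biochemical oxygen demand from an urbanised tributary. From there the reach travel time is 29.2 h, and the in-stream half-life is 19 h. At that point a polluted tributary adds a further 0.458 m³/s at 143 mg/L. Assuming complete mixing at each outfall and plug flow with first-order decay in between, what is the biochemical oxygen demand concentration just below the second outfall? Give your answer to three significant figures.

6.26 mg/L

Flow-weighted average: C = (12.70·2.100 + 0.9010·43.00) / 13.60 = 65.41/13.60 = 4.809 mg/L; combined flow 13.60 m³/s.
Half-life 19 h → k = ln 2 / 19 = 0.03648 h⁻¹ = 0.8756 d⁻¹.
After decay, C = 4.809 × e^(−kt) = 4.809 × 0.3446 = 1.658 mg/L.
Second outfall: C = (13.60·1.658 + 0.4580·143.0)/14.06 = 6.262 mg/L.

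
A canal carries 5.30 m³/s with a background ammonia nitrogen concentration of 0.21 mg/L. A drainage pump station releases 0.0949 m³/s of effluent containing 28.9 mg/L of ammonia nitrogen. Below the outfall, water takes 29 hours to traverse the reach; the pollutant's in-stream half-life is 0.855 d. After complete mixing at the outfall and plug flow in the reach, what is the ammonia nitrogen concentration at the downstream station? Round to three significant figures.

0.268 mg/L

Flow-weighted average: C = (5.300·0.2100 + 0.09490·28.90) / 5.395 = 3.856/5.395 = 0.7147 mg/L.
Half-life 0.855 d → k = ln 2 / 0.855 = 0.8107 d⁻¹.
First-order decay: C = 0.7147·exp(−k·t) = 0.7147·0.3755 = 0.2683 mg/L.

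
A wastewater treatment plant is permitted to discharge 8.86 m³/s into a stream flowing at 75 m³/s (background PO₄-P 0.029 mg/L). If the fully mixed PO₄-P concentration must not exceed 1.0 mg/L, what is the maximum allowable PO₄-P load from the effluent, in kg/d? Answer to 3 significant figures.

7060 kg/d

Mass balance at the limit: 75.00·0.02900 + 8.860·Cₑ = 83.86·1.0 → Cₑ = 9.220 mg/L.
Load = 8.860 m³/s × 9.220 g/m³ × 86 400 s/d = 7058 kg/d.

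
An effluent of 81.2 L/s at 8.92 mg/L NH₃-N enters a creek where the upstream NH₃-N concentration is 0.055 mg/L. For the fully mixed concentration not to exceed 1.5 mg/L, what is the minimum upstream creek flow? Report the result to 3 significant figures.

417 L/s

Set C_mix = 1.5: (Q·0.05500 + 81.20·8.920) / (Q + 81.20) = 1.5
→ Q = 81.20·(8.920 − 1.5)/(1.5 − 0.05500) = 417.0 L/s.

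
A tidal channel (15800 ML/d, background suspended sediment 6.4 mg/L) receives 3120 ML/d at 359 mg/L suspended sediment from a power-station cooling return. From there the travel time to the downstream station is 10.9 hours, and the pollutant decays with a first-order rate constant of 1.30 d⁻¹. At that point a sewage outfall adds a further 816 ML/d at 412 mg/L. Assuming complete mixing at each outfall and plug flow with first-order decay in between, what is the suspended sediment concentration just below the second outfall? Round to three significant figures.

51.3 mg/L

Mass balance: C = (15800·6.400 + 3120·359.0) / 18920 = 1221000/18920 = 64.55 mg/L; combined flow 18920 ML/d.
After decay, C = 64.55 × e^(−kt) = 64.55 × 0.5541 = 35.76 mg/L.
Second outfall: C = (18920·35.76 + 816.0·412.0)/19740 = 51.32 mg/L.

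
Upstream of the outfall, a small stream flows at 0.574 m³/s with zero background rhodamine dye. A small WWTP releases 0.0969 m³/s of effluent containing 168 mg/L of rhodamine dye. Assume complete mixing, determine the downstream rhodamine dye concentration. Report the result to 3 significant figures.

Mass balance: C = (0.5740·0 + 0.09690·168.0) / 0.6709 = 16.28/0.6709 = 24.26 mg/L.

24.3 mg/L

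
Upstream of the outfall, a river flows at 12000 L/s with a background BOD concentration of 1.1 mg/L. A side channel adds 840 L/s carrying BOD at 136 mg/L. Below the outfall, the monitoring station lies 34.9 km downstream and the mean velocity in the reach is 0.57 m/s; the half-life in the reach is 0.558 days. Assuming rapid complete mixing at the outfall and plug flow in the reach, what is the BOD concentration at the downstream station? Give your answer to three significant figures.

Conservation of mass: C = (12000·1.100 + 840.0·136.0) / 12840 = 127400/12840 = 9.925 mg/L.
Travel time t = 34.9·1000 / 0.57 = 61230 s = 17.01 h.
Half-life 0.558 d → k = ln 2 / 0.558 = 1.242 d⁻¹.
First-order decay: C = 9.925·exp(−k·t) = 9.925·0.4147 = 4.116 mg/L.

4.12 mg/L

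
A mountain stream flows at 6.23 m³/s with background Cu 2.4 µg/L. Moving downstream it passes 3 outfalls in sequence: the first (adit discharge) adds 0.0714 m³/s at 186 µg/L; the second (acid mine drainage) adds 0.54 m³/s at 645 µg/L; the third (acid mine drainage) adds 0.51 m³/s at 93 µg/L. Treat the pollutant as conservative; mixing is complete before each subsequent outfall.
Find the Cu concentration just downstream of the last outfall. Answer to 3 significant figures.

57.7 µg/L

After outfall 1: Q = 6.230 + 0.07140 = 6.301 m³/s; C = (6.230·2.400 + 0.07140·186.0)/6.301 = 4.480 µg/L.
After outfall 2: Q = 6.301 + 0.5400 = 6.841 m³/s; C = (6.301·4.480 + 0.5400·645.0)/6.841 = 55.04 µg/L.
After outfall 3: Q = 6.841 + 0.5100 = 7.351 m³/s; C = (6.841·55.04 + 0.5100·93.00)/7.351 = 57.67 µg/L.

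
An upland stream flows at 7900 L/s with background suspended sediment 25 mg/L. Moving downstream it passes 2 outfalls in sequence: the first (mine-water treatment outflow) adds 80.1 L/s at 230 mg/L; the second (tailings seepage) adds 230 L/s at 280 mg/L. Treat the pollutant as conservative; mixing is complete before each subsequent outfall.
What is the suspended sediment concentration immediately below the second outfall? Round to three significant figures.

Below outfall 1: Q → 7980 L/s, C = (7900·25.00 + 80.10·230.0)/7980 = 27.06 mg/L.
Below outfall 2: Q → 8210 L/s, C = (7980·27.06 + 230.0·280.0)/8210 = 34.14 mg/L.

34.1 mg/L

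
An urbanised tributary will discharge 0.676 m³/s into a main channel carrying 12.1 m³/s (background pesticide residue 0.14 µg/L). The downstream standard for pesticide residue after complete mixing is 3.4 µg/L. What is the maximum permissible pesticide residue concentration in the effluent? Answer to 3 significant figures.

At the limit, (Qr·Cr + Qe·Cₑ)/(Qr + Qe) = 3.4:
Cₑ = (12.78·3.4 − 12.10·0.1400) / 0.6760 = 61.75 µg/L.

61.8 µg/L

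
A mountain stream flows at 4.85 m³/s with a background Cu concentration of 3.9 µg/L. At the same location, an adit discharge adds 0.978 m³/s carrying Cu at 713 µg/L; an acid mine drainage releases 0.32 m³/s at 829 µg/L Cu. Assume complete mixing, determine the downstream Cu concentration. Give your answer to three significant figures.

160 µg/L

Flow-weighted average: C = (4.850·3.900 + 0.9780·713.0 + 0.3200·829.0) / 6.148 = 981.5/6.148 = 159.6 µg/L.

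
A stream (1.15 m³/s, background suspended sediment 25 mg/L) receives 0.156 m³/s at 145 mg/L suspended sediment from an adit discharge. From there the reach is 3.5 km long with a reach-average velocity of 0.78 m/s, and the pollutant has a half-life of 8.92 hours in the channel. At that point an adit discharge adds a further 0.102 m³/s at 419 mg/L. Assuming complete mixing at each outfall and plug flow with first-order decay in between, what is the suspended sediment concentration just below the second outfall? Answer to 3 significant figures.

63.5 mg/L

Conservation of mass: C = (1.150·25.00 + 0.1560·145.0) / 1.306 = 51.37/1.306 = 39.33 mg/L; combined flow 1.306 m³/s.
Travel time t = 3.5·1000 / 0.78 = 4487 s = 1.246 h.
Half-life 8.92 h → k = ln 2 / 8.92 = 0.07771 h⁻¹ = 1.865 d⁻¹.
First-order decay: C = 39.33·exp(−k·t) = 39.33·0.9077 = 35.70 mg/L.
Second outfall: C = (1.306·35.70 + 0.1020·419.0)/1.408 = 63.47 mg/L.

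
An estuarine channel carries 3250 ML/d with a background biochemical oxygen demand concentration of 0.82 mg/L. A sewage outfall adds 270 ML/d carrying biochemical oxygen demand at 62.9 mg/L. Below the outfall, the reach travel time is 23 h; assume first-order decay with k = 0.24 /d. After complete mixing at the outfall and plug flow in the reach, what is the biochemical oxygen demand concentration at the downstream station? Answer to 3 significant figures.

After mixing, C = (3250·0.8200 + 270.0·62.90) / 3520 = 19650/3520 = 5.582 mg/L.
First-order decay: C = 5.582·exp(−k·t) = 5.582·0.7945 = 4.435 mg/L.

4.43 mg/L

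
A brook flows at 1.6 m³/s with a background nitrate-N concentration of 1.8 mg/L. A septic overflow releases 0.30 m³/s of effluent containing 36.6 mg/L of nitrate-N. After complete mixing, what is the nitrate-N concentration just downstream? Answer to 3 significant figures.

7.29 mg/L

Conservation of mass: C = (1.600·1.800 + 0.3000·36.60) / 1.900 = 13.86/1.900 = 7.295 mg/L.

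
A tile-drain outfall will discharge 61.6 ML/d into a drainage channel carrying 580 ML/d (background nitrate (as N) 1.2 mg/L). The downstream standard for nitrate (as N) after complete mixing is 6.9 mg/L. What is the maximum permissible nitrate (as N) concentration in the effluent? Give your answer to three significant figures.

60.6 mg/L

At the limit, (Qr·Cr + Qe·Cₑ)/(Qr + Qe) = 6.9:
Cₑ = (641.6·6.9 − 580.0·1.200) / 61.60 = 60.57 mg/L.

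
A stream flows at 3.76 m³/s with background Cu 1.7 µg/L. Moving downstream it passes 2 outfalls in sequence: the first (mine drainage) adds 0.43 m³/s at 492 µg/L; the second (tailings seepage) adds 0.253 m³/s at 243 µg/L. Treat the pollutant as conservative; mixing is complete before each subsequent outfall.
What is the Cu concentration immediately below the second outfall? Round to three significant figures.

Below outfall 1: Q → 4.190 m³/s, C = (3.760·1.700 + 0.4300·492.0)/4.190 = 52.02 µg/L.
Below outfall 2: Q → 4.443 m³/s, C = (4.190·52.02 + 0.2530·243.0)/4.443 = 62.89 µg/L.

62.9 µg/L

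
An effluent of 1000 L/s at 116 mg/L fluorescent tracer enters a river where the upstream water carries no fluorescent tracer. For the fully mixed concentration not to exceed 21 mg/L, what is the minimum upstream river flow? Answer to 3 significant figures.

Set C_mix = 21: (Q·0 + 1000·116.0) / (Q + 1000) = 21
→ Q = 1000·(116.0 − 21)/(21 − 0) = 4524 L/s.

4520 L/s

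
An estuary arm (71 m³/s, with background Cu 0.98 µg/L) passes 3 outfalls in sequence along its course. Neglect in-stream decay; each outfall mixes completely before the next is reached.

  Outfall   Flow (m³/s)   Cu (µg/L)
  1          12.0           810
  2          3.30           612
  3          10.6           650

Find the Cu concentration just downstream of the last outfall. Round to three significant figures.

Outfall 1: combined Q = 83.00 m³/s; C = (71.00·0.9800 + 12.00·810.0)/83.00 = 117.9 µg/L.
Outfall 2: combined Q = 86.30 m³/s; C = (83.00·117.9 + 3.300·612.0)/86.30 = 136.8 µg/L.
Outfall 3: combined Q = 96.90 m³/s; C = (86.30·136.8 + 10.60·650.0)/96.90 = 193.0 µg/L.

193 µg/L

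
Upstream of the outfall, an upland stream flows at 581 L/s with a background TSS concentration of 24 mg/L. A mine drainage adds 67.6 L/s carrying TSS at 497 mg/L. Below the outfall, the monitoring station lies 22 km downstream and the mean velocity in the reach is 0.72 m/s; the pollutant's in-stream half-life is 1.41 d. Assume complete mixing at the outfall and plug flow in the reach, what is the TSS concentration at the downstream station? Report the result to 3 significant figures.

Mass balance: C = (581.0·24.00 + 67.60·497.0) / 648.6 = 47540/648.6 = 73.30 mg/L.
Travel time t = 22·1000 / 0.72 = 30560 s = 8.488 h.
Half-life 1.41 d → k = ln 2 / 1.41 = 0.4916 d⁻¹.
Decay over the reach: 73.30·exp(−kt) = 73.30·0.8404 = 61.60 mg/L.

61.6 mg/L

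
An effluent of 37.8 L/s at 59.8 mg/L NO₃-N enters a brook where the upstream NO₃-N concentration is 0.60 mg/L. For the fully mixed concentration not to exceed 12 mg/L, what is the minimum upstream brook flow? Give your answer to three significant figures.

Set C_mix = 12: (Q·0.6000 + 37.80·59.80) / (Q + 37.80) = 12
→ Q = 37.80·(59.80 − 12)/(12 − 0.6000) = 158.5 L/s.

158 L/s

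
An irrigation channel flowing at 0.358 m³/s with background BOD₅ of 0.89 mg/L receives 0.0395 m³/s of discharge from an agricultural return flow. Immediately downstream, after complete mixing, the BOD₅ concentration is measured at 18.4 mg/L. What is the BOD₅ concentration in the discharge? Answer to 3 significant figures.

Mass balance: 0.3580·0.8900 + 0.03950·Cₑ = 0.3975·18.40
→ Cₑ = (0.3975·18.40 − 0.3580·0.8900) / 0.03950 = 177.1 mg/L.

177 mg/L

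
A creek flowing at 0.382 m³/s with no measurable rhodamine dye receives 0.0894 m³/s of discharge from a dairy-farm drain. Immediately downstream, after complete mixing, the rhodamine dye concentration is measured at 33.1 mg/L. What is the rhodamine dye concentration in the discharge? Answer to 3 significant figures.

175 mg/L

Mass balance: 0.3820·0 + 0.08940·Cₑ = 0.4714·33.10
→ Cₑ = (0.4714·33.10 − 0.3820·0) / 0.08940 = 174.5 mg/L.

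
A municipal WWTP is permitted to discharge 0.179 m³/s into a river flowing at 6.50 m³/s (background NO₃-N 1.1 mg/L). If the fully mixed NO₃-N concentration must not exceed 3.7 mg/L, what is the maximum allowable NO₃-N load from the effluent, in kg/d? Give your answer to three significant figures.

1520 kg/d

Mass balance at the limit: 6.500·1.100 + 0.1790·Cₑ = 6.679·3.7 → Cₑ = 98.11 mg/L.
Load = 0.1790 m³/s × 98.11 g/m³ × 86 400 s/d = 1517 kg/d.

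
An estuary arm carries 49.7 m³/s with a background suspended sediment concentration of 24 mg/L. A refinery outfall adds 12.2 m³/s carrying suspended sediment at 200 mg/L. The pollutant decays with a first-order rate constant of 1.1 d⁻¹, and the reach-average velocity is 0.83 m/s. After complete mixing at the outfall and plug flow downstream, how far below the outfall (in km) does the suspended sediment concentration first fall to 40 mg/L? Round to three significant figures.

25.0 km

Conservation of mass: C = (49.70·24.00 + 12.20·200.0) / 61.90 = 3633/61.90 = 58.69 mg/L.
Set 58.69·exp(−k·t) = 40 → t = ln(58.69/40)/k = 30110 s = 8.364 h.
Distance = v·t = 0.83·30110 = 24990 m = 24.99 km.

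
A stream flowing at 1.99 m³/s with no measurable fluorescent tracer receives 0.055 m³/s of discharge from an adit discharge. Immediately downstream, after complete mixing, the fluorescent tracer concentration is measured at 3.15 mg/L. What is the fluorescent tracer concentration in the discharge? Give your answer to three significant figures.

117 mg/L

Mass balance: 1.990·0 + 0.05500·Cₑ = 2.045·3.150
→ Cₑ = (2.045·3.150 − 1.990·0) / 0.05500 = 117.1 mg/L.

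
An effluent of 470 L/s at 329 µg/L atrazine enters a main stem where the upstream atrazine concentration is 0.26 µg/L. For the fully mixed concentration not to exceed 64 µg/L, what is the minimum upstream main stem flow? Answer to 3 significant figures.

1950 L/s

Set C_mix = 64: (Q·0.2600 + 470.0·329.0) / (Q + 470.0) = 64
→ Q = 470.0·(329.0 − 64)/(64 − 0.2600) = 1954 L/s.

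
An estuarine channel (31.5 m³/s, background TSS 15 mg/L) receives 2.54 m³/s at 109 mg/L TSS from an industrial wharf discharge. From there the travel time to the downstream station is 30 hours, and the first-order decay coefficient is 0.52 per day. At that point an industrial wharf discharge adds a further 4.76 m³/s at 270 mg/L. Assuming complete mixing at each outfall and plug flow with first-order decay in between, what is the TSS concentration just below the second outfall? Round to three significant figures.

Conservation of mass: C = (31.50·15.00 + 2.540·109.0) / 34.04 = 749.4/34.04 = 22.01 mg/L; combined flow 34.04 m³/s.
Applying C = C₀e^(−kt): 22.01 × 0.5220 = 11.49 mg/L.
Second outfall: C = (34.04·11.49 + 4.760·270.0)/38.80 = 43.21 mg/L.

43.2 mg/L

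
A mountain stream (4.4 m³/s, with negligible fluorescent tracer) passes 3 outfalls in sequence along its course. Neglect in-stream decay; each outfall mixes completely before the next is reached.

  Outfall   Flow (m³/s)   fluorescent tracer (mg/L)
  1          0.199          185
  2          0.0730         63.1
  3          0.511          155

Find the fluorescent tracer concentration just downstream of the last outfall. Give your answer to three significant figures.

After outfall 1: Q = 4.400 + 0.1990 = 4.599 m³/s; C = (4.400·0 + 0.1990·185.0)/4.599 = 8.005 mg/L.
After outfall 2: Q = 4.599 + 0.07300 = 4.672 m³/s; C = (4.599·8.005 + 0.07300·63.10)/4.672 = 8.866 mg/L.
After outfall 3: Q = 4.672 + 0.5110 = 5.183 m³/s; C = (4.672·8.866 + 0.5110·155.0)/5.183 = 23.27 mg/L.

23.3 mg/L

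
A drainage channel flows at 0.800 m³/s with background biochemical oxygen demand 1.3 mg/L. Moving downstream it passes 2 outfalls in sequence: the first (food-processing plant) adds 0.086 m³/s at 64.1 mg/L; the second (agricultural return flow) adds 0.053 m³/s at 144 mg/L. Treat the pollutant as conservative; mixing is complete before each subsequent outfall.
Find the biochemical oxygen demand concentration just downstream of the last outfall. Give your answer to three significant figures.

15.1 mg/L

After outfall 1: Q = 0.8000 + 0.08600 = 0.8860 m³/s; C = (0.8000·1.300 + 0.08600·64.10)/0.8860 = 7.396 mg/L.
After outfall 2: Q = 0.8860 + 0.05300 = 0.9390 m³/s; C = (0.8860·7.396 + 0.05300·144.0)/0.9390 = 15.11 mg/L.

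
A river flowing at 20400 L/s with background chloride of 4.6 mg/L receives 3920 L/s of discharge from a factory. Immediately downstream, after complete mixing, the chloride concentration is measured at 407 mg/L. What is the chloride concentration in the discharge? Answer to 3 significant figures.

Mass balance: 20400·4.600 + 3920·Cₑ = 24320·407.0
→ Cₑ = (24320·407.0 − 20400·4.600) / 3920 = 2501 mg/L.

2500 mg/L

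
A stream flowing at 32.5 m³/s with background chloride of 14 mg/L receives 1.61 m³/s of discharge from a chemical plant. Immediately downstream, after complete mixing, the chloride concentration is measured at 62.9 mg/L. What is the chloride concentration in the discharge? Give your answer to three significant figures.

1050 mg/L

Mass balance: 32.50·14.00 + 1.610·Cₑ = 34.11·62.90
→ Cₑ = (34.11·62.90 − 32.50·14.00) / 1.610 = 1050 mg/L.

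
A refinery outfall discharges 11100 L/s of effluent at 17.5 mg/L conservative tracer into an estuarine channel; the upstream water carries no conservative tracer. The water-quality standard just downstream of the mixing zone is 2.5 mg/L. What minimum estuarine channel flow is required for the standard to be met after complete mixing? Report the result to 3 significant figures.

Set C_mix = 2.5: (Q·0 + 11100·17.50) / (Q + 11100) = 2.5
→ Q = 11100·(17.50 − 2.5)/(2.5 − 0) = 66600 L/s.

66600 L/s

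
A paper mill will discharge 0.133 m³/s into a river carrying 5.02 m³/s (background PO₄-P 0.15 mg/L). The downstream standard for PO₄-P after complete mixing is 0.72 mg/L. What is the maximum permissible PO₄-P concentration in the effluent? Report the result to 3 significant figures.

22.2 mg/L

At the limit, (Qr·Cr + Qe·Cₑ)/(Qr + Qe) = 0.72:
Cₑ = (5.153·0.72 − 5.020·0.1500) / 0.1330 = 22.23 mg/L.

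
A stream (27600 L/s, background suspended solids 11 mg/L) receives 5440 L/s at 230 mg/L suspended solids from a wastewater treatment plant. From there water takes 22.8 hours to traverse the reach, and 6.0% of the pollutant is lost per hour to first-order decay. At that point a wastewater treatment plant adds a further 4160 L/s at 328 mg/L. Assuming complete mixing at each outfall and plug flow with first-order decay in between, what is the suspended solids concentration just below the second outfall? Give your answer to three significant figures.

46.9 mg/L

Mass balance: C = (27600·11.00 + 5440·230.0) / 33040 = 1555000/33040 = 47.06 mg/L; combined flow 33040 L/s.
6.0%/h lost → k = −ln(1 − 0.06) = 0.06188 h⁻¹.
After decay, C = 47.06 × e^(−kt) = 47.06 × 0.2440 = 11.48 mg/L.
At the second outfall, C = (33040·11.48 + 4160·328.0) / (33040 + 4160) = 46.88 mg/L.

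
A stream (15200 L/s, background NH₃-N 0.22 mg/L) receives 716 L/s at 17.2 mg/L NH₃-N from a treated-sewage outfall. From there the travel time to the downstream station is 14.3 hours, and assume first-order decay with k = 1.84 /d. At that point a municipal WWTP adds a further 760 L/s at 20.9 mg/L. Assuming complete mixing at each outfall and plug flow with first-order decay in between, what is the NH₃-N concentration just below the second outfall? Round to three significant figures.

1.27 mg/L

Mass balance: C = (15200·0.2200 + 716.0·17.20) / 15920 = 15660/15920 = 0.9839 mg/L; combined flow 15920 L/s.
First-order decay: C = 0.9839·exp(−k·t) = 0.9839·0.3341 = 0.3287 mg/L.
Second outfall: C = (15920·0.3287 + 760.0·20.90)/16680 = 1.266 mg/L.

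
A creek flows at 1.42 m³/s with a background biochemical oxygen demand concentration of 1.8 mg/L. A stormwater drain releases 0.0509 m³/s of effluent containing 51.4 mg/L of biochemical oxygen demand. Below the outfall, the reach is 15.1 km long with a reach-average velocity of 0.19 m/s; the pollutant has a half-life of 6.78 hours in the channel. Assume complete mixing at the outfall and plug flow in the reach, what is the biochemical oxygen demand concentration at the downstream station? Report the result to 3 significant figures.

Mixed concentration C = ΣQC/ΣQ = (1.420·1.800 + 0.05090·51.40) / 1.471 = 5.172/1.471 = 3.516 mg/L.
Travel time t = 15.1·1000 / 0.19 = 79470 s = 22.08 h.
Half-life 6.78 h → k = ln 2 / 6.78 = 0.1022 h⁻¹ = 2.454 d⁻¹.
After decay, C = 3.516 × e^(−kt) = 3.516 × 0.1047 = 0.3681 mg/L.

0.368 mg/L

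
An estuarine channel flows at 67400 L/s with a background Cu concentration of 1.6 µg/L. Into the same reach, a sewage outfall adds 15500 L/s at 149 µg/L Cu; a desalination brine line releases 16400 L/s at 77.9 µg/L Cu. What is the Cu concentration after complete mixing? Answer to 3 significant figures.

Conservation of mass: C = (67400·1.600 + 15500·149.0 + 16400·77.90) / 99300 = 3695000/99300 = 37.21 µg/L.

37.2 µg/L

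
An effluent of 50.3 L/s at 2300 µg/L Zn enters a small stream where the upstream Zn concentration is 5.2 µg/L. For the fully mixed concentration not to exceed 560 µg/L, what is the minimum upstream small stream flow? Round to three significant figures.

Set C_mix = 560: (Q·5.200 + 50.30·2300) / (Q + 50.30) = 560
→ Q = 50.30·(2300 − 560)/(560 − 5.200) = 157.8 L/s.

158 L/s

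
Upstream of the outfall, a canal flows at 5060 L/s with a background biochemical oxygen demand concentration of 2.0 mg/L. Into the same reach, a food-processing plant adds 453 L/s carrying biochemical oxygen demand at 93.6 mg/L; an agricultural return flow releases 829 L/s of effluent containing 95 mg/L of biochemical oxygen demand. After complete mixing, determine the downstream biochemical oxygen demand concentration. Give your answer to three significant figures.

20.7 mg/L

Mass balance: C = (5060·2.000 + 453.0·93.60 + 829.0·95.00) / 6342 = 131300/6342 = 20.70 mg/L.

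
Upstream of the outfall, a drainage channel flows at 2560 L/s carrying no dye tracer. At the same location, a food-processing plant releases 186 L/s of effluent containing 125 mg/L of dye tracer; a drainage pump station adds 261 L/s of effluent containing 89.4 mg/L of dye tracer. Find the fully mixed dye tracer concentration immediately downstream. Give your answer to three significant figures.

15.5 mg/L

Mixed concentration C = ΣQC/ΣQ = (2560·0 + 186.0·125.0 + 261.0·89.40) / 3007 = 46580/3007 = 15.49 mg/L.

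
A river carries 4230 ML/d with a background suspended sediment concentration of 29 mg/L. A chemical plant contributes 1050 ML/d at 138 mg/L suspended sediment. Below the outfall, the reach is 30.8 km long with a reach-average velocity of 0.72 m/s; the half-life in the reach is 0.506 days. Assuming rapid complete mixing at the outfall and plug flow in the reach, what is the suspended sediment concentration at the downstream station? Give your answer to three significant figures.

25.7 mg/L

Conservation of mass: C = (4230·29.00 + 1050·138.0) / 5280 = 267600/5280 = 50.68 mg/L.
Travel time t = 30.8·1000 / 0.72 = 42780 s = 11.88 h.
Half-life 0.506 d → k = ln 2 / 0.506 = 1.370 d⁻¹.
Applying C = C₀e^(−kt): 50.68 × 0.5075 = 25.72 mg/L.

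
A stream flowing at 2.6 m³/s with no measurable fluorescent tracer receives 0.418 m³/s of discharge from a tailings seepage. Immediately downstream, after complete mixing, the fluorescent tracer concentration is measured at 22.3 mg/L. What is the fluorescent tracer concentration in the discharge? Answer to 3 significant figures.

161 mg/L

Mass balance: 2.600·0 + 0.4180·Cₑ = 3.018·22.30
→ Cₑ = (3.018·22.30 − 2.600·0) / 0.4180 = 161.0 mg/L.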